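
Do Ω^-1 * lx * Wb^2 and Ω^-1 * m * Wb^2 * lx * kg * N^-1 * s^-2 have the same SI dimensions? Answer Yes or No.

Yes

Left side:
  Ω = V/A (resistance = voltage per current),
      = kg·m²·s⁻³·A⁻².
  So Ω⁻¹ = kg⁻¹·m⁻²·s³·A².
  lx = lm/m² (illuminance = luminous flux per area),
      = m⁻²·cd.
  Wb = V·s (flux: a volt is a weber per second),
      = kg·m²·s⁻²·A⁻¹.
  So Wb² = kg²·m⁴·s⁻⁴·A⁻².
  Combining: Ω⁻¹·lx·Wb² = (kg⁻¹·m⁻²·s³·A²) · (m⁻²·cd) · (kg²·m⁴·s⁻⁴·A⁻²) = kg·s⁻¹·cd.
Right side:
  Ω = kg·m²·s⁻³·A⁻².
  So Ω⁻¹ = kg⁻¹·m⁻²·s³·A².
  Wb = kg·m²·s⁻²·A⁻¹.
  So Wb² = kg²·m⁴·s⁻⁴·A⁻².
  lx = m⁻²·cd.
  N = kg·m·s⁻².
  So N⁻¹ = kg⁻¹·m⁻¹·s².
  Combining: Ω⁻¹·m·Wb²·lx·kg·N⁻¹·s⁻² = (kg⁻¹·m⁻²·s³·A²) · m · (kg²·m⁴·s⁻⁴·A⁻²) · (m⁻²·cd) · kg · (kg⁻¹·m⁻¹·s²) · s⁻² = kg·s⁻¹·cd.
Both reduce to kg·s⁻¹·cd.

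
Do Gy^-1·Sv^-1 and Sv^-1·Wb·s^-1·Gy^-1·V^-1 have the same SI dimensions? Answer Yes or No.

Yes

Left side:
  Gy = J/kg (absorbed dose = energy per mass),
      = m²·s⁻².
  So Gy⁻¹ = m⁻²·s².
  Sv = J/kg (equivalent dose = energy per mass),
      = m²·s⁻².
  So Sv⁻¹ = m⁻²·s².
  Combining: Gy⁻¹·Sv⁻¹ = (m⁻²·s²) · (m⁻²·s²) = m⁻⁴·s⁴.
Right side:
  Sv = J/kg (equivalent dose = energy per mass),
      = m²·s⁻².
  So Sv⁻¹ = m⁻²·s².
  Wb = V·s (flux: a volt is a weber per second),
      = kg·m²·s⁻²·A⁻¹.
  Gy = J/kg (absorbed dose = energy per mass),
      = m²·s⁻².
  So Gy⁻¹ = m⁻²·s².
  V = W/A (potential = power per current),
      = kg·m²·s⁻³·A⁻¹.
  So V⁻¹ = kg⁻¹·m⁻²·s³·A.
  Combining: Sv⁻¹·Wb·s⁻¹·Gy⁻¹·V⁻¹ = (m⁻²·s²) · (kg·m²·s⁻²·A⁻¹) · s⁻¹ · (m⁻²·s²) · (kg⁻¹·m⁻²·s³·A) = m⁻⁴·s⁴.
Both reduce to m⁻⁴·s⁴.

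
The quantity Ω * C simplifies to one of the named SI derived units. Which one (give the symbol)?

Wb

Ω = V/A (resistance = voltage per current),
    = kg·m²·s⁻³·A⁻².
C = A·s = s·A (charge = current × time).
Combining: Ω·C = (kg·m²·s⁻³·A⁻²) · (s·A) = kg·m²·s⁻²·A⁻¹.
kg·m²·s⁻²·A⁻¹ is the base-SI form of the weber.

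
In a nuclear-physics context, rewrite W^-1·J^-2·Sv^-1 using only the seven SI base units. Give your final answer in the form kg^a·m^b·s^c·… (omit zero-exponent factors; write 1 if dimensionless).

W = J/s (power = energy per time),
    = kg·m²·s⁻³.
So W⁻¹ = kg⁻¹·m⁻²·s³.
J = N·m (work = force × distance),
    = kg·m²·s⁻².
So J⁻² = kg⁻²·m⁻⁴·s⁴.
Sv = J/kg (equivalent dose = energy per mass),
    = m²·s⁻².
So Sv⁻¹ = m⁻²·s².
Combining: W⁻¹·J⁻²·Sv⁻¹ = (kg⁻¹·m⁻²·s³) · (kg⁻²·m⁻⁴·s⁴) · (m⁻²·s²) = kg⁻³·m⁻⁸·s⁹.

kg⁻³·m⁻⁸·s⁹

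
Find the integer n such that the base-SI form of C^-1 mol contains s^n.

-1

C = s·A.
So C⁻¹ = s⁻¹·A⁻¹.
Combining: C⁻¹·mol = (s⁻¹·A⁻¹) · mol = s⁻¹·A⁻¹·mol.
The exponent of s is -1.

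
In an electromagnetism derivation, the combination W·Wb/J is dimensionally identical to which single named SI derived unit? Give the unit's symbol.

J = N·m (work = force × distance),
    = kg·m²·s⁻².
So J⁻¹ = kg⁻¹·m⁻²·s².
W = J/s (power = energy per time),
    = kg·m²·s⁻³.
Wb = V·s (flux: a volt is a weber per second),
    = kg·m²·s⁻²·A⁻¹.
Combining: J⁻¹·W·Wb = (kg⁻¹·m⁻²·s²) · (kg·m²·s⁻³) · (kg·m²·s⁻²·A⁻¹) = kg·m²·s⁻³·A⁻¹.
kg·m²·s⁻³·A⁻¹ is the base-SI form of the volt.

V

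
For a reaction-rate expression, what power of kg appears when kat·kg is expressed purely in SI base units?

kat = s⁻¹·mol.
Combining: kat·kg = (s⁻¹·mol) · kg = kg·s⁻¹·mol.
The exponent of kg is 1.

1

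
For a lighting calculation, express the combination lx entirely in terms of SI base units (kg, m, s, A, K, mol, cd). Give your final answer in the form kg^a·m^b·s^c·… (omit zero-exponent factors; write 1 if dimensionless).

m⁻²·cd

lx = m⁻²·cd.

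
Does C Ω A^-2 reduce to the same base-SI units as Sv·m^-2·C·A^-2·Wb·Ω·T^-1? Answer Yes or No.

No

Left side:
  C = s·A.
  Ω = kg·m²·s⁻³·A⁻².
  Combining: C·Ω·A⁻² = (s·A) · (kg·m²·s⁻³·A⁻²) · A⁻² = kg·m²·s⁻²·A⁻³.
Right side:
  Sv = J/kg (equivalent dose = energy per mass),
      = m²·s⁻².
  C = A·s = s·A (charge = current × time).
  Wb = V·s (flux: a volt is a weber per second),
      = kg·m²·s⁻²·A⁻¹.
  Ω = V/A (resistance = voltage per current),
      = kg·m²·s⁻³·A⁻².
  T = Wb/m² (flux density = flux per area),
      = kg·s⁻²·A⁻¹.
  So T⁻¹ = kg⁻¹·s²·A.
  Combining: Sv·m⁻²·C·A⁻²·Wb·Ω·T⁻¹ = (m²·s⁻²) · m⁻² · (s·A) · A⁻² · (kg·m²·s⁻²·A⁻¹) · (kg·m²·s⁻³·A⁻²) · (kg⁻¹·s²·A) = kg·m⁴·s⁻⁴·A⁻³.
Left is kg·m²·s⁻²·A⁻³; right is kg·m⁴·s⁻⁴·A⁻³ — different.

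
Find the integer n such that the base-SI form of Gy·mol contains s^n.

-2

Gy = m²·s⁻².
Combining: Gy·mol = (m²·s⁻²) · mol = m²·s⁻²·mol.
The exponent of s is -2.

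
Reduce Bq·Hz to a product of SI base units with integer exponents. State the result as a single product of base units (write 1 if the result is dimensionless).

Bq = 1/s = s⁻¹ (activity is decays per second).
Hz = 1/s = s⁻¹ (frequency is cycles per second).
Combining: Bq·Hz = s⁻¹ · s⁻¹ = s⁻².

s⁻²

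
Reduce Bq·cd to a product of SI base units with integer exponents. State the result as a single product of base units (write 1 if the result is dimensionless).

s⁻¹·cd

Bq = s⁻¹.
Combining: Bq·cd = s⁻¹ · cd = s⁻¹·cd.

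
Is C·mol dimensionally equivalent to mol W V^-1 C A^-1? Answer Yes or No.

Left side:
  C = s·A.
  Combining: C·mol = (s·A) · mol = s·A·mol.
Right side:
  W = kg·m²·s⁻³.
  V = kg·m²·s⁻³·A⁻¹.
  So V⁻¹ = kg⁻¹·m⁻²·s³·A.
  C = s·A.
  Combining: mol·W·V⁻¹·C·A⁻¹ = mol · (kg·m²·s⁻³) · (kg⁻¹·m⁻²·s³·A) · (s·A) · A⁻¹ = s·A·mol.
Both reduce to s·A·mol.

Yes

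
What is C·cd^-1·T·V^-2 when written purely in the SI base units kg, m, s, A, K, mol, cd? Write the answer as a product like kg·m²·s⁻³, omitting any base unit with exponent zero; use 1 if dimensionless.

kg⁻¹·m⁻⁴·s⁵·A²·cd⁻¹

C = A·s = s·A (charge = current × time).
T = Wb/m² (flux density = flux per area),
    = kg·s⁻²·A⁻¹.
V = W/A (potential = power per current),
    = kg·m²·s⁻³·A⁻¹.
So V⁻² = kg⁻²·m⁻⁴·s⁶·A².
Combining: C·cd⁻¹·T·V⁻² = (s·A) · cd⁻¹ · (kg·s⁻²·A⁻¹) · (kg⁻²·m⁻⁴·s⁶·A²) = kg⁻¹·m⁻⁴·s⁵·A²·cd⁻¹.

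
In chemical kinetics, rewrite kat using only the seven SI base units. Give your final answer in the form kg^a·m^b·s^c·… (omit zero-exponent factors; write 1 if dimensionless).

s⁻¹·mol

kat = mol/s = s⁻¹·mol (catalytic activity).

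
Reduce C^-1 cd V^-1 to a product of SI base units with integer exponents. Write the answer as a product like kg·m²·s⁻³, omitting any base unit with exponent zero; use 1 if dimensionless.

kg⁻¹·m⁻²·s²·cd

C = A·s = s·A (charge = current × time).
So C⁻¹ = s⁻¹·A⁻¹.
V = W/A (potential = power per current),
    = kg·m²·s⁻³·A⁻¹.
So V⁻¹ = kg⁻¹·m⁻²·s³·A.
Combining: C⁻¹·cd·V⁻¹ = (s⁻¹·A⁻¹) · cd · (kg⁻¹·m⁻²·s³·A) = kg⁻¹·m⁻²·s²·cd.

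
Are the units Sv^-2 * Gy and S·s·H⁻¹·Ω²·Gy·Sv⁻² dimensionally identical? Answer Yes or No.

Yes

Left side:
  Sv = m²·s⁻².
  So Sv⁻² = m⁻⁴·s⁴.
  Gy = m²·s⁻².
  Combining: Sv⁻²·Gy = (m⁻⁴·s⁴) · (m²·s⁻²) = m⁻²·s².
Right side:
  S = 1/Ω (conductance is reciprocal resistance),
      = kg⁻¹·m⁻²·s³·A².
  H = Wb/A (inductance = flux per current),
      = kg·m²·s⁻²·A⁻².
  So H⁻¹ = kg⁻¹·m⁻²·s²·A².
  Ω = V/A (resistance = voltage per current),
      = kg·m²·s⁻³·A⁻².
  So Ω² = kg²·m⁴·s⁻⁶·A⁻⁴.
  Gy = J/kg (absorbed dose = energy per mass),
      = m²·s⁻².
  Sv = J/kg (equivalent dose = energy per mass),
      = m²·s⁻².
  So Sv⁻² = m⁻⁴·s⁴.
  Combining: S·s·H⁻¹·Ω²·Gy·Sv⁻² = (kg⁻¹·m⁻²·s³·A²) · s · (kg⁻¹·m⁻²·s²·A²) · (kg²·m⁴·s⁻⁶·A⁻⁴) · (m²·s⁻²) · (m⁻⁴·s⁴) = m⁻²·s².
Both reduce to m⁻²·s².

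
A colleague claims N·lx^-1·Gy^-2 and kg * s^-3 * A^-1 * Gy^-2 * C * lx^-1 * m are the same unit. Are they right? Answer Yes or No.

Yes

Left side:
  N = kg·m/s² = kg·m·s⁻² (force = mass × acceleration).
  lx = lm/m² (illuminance = luminous flux per area),
      = m⁻²·cd.
  So lx⁻¹ = m²·cd⁻¹.
  Gy = J/kg (absorbed dose = energy per mass),
      = m²·s⁻².
  So Gy⁻² = m⁻⁴·s⁴.
  Combining: N·lx⁻¹·Gy⁻² = (kg·m·s⁻²) · (m²·cd⁻¹) · (m⁻⁴·s⁴) = kg·m⁻¹·s²·cd⁻¹.
Right side:
  Gy = J/kg (absorbed dose = energy per mass),
      = m²·s⁻².
  So Gy⁻² = m⁻⁴·s⁴.
  C = A·s = s·A (charge = current × time).
  lx = lm/m² (illuminance = luminous flux per area),
      = m⁻²·cd.
  So lx⁻¹ = m²·cd⁻¹.
  Combining: kg·s⁻³·A⁻¹·Gy⁻²·C·lx⁻¹·m = kg · s⁻³ · A⁻¹ · (m⁻⁴·s⁴) · (s·A) · (m²·cd⁻¹) · m = kg·m⁻¹·s²·cd⁻¹.
Both reduce to kg·m⁻¹·s²·cd⁻¹.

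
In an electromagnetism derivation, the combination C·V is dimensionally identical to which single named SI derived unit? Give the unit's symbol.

J

C = A·s = s·A (charge = current × time).
V = W/A (potential = power per current),
    = kg·m²·s⁻³·A⁻¹.
Combining: C·V = (s·A) · (kg·m²·s⁻³·A⁻¹) = kg·m²·s⁻².
kg·m²·s⁻² is the base-SI form of the joule.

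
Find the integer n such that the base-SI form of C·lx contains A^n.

1

C = A·s = s·A (charge = current × time).
lx = lm/m² (illuminance = luminous flux per area),
    = m⁻²·cd.
Combining: C·lx = (s·A) · (m⁻²·cd) = m⁻²·s·A·cd.
The exponent of A is 1.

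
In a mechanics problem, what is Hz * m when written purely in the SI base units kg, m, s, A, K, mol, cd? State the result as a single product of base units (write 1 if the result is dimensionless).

m·s⁻¹

Hz = 1/s = s⁻¹ (frequency is cycles per second).
Combining: Hz·m = s⁻¹ · m = m·s⁻¹.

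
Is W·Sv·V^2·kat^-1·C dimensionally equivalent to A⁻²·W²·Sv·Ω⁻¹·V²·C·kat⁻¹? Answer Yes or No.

Yes

Left side:
  W = kg·m²·s⁻³.
  Sv = m²·s⁻².
  V = kg·m²·s⁻³·A⁻¹.
  So V² = kg²·m⁴·s⁻⁶·A⁻².
  kat = s⁻¹·mol.
  So kat⁻¹ = s·mol⁻¹.
  C = s·A.
  Combining: W·Sv·V²·kat⁻¹·C = (kg·m²·s⁻³) · (m²·s⁻²) · (kg²·m⁴·s⁻⁶·A⁻²) · (s·mol⁻¹) · (s·A) = kg³·m⁸·s⁻⁹·A⁻¹·mol⁻¹.
Right side:
  W = J/s (power = energy per time),
      = kg·m²·s⁻³.
  So W² = kg²·m⁴·s⁻⁶.
  Sv = J/kg (equivalent dose = energy per mass),
      = m²·s⁻².
  Ω = V/A (resistance = voltage per current),
      = kg·m²·s⁻³·A⁻².
  So Ω⁻¹ = kg⁻¹·m⁻²·s³·A².
  V = W/A (potential = power per current),
      = kg·m²·s⁻³·A⁻¹.
  So V² = kg²·m⁴·s⁻⁶·A⁻².
  C = A·s = s·A (charge = current × time).
  kat = mol/s = s⁻¹·mol (catalytic activity).
  So kat⁻¹ = s·mol⁻¹.
  Combining: A⁻²·W²·Sv·Ω⁻¹·V²·C·kat⁻¹ = A⁻² · (kg²·m⁴·s⁻⁶) · (m²·s⁻²) · (kg⁻¹·m⁻²·s³·A²) · (kg²·m⁴·s⁻⁶·A⁻²) · (s·A) · (s·mol⁻¹) = kg³·m⁸·s⁻⁹·A⁻¹·mol⁻¹.
Both reduce to kg³·m⁸·s⁻⁹·A⁻¹·mol⁻¹.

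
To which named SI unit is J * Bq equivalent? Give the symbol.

W

J = kg·m²·s⁻².
Bq = s⁻¹.
Combining: J·Bq = (kg·m²·s⁻²) · s⁻¹ = kg·m²·s⁻³.
kg·m²·s⁻³ is the base-SI form of the watt.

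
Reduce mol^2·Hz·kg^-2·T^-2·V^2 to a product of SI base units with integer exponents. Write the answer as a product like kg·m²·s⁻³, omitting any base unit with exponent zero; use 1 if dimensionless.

Hz = 1/s = s⁻¹ (frequency is cycles per second).
T = Wb/m² (flux density = flux per area),
    = kg·s⁻²·A⁻¹.
So T⁻² = kg⁻²·s⁴·A².
V = W/A (potential = power per current),
    = kg·m²·s⁻³·A⁻¹.
So V² = kg²·m⁴·s⁻⁶·A⁻².
Combining: mol²·Hz·kg⁻²·T⁻²·V² = mol² · s⁻¹ · kg⁻² · (kg⁻²·s⁴·A²) · (kg²·m⁴·s⁻⁶·A⁻²) = kg⁻²·m⁴·s⁻³·mol².

kg⁻²·m⁴·s⁻³·mol²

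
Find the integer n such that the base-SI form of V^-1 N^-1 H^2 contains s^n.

1

V = W/A (potential = power per current),
    = kg·m²·s⁻³·A⁻¹.
So V⁻¹ = kg⁻¹·m⁻²·s³·A.
N = kg·m/s² = kg·m·s⁻² (force = mass × acceleration).
So N⁻¹ = kg⁻¹·m⁻¹·s².
H = Wb/A (inductance = flux per current),
    = kg·m²·s⁻²·A⁻².
So H² = kg²·m⁴·s⁻⁴·A⁻⁴.
Combining: V⁻¹·N⁻¹·H² = (kg⁻¹·m⁻²·s³·A) · (kg⁻¹·m⁻¹·s²) · (kg²·m⁴·s⁻⁴·A⁻⁴) = m·s·A⁻³.
The exponent of s is 1.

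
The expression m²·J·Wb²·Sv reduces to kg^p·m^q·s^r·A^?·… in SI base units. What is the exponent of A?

J = kg·m²·s⁻².
Wb = kg·m²·s⁻²·A⁻¹.
So Wb² = kg²·m⁴·s⁻⁴·A⁻².
Sv = m²·s⁻².
Combining: m²·J·Wb²·Sv = m² · (kg·m²·s⁻²) · (kg²·m⁴·s⁻⁴·A⁻²) · (m²·s⁻²) = kg³·m¹⁰·s⁻⁸·A⁻².
The exponent of A is -2.

-2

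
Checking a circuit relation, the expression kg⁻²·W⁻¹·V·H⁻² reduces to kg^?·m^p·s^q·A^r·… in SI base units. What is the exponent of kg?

W = J/s (power = energy per time),
    = kg·m²·s⁻³.
So W⁻¹ = kg⁻¹·m⁻²·s³.
V = W/A (potential = power per current),
    = kg·m²·s⁻³·A⁻¹.
H = Wb/A (inductance = flux per current),
    = kg·m²·s⁻²·A⁻².
So H⁻² = kg⁻²·m⁻⁴·s⁴·A⁴.
Combining: kg⁻²·W⁻¹·V·H⁻² = kg⁻² · (kg⁻¹·m⁻²·s³) · (kg·m²·s⁻³·A⁻¹) · (kg⁻²·m⁻⁴·s⁴·A⁴) = kg⁻⁴·m⁻⁴·s⁴·A³.
The exponent of kg is -4.

-4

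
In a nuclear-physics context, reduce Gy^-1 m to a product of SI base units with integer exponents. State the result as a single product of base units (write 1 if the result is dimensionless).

m⁻¹·s²

Gy = J/kg (absorbed dose = energy per mass),
    = m²·s⁻².
So Gy⁻¹ = m⁻²·s².
Combining: Gy⁻¹·m = (m⁻²·s²) · m = m⁻¹·s².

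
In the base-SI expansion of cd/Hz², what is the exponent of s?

Hz = 1/s = s⁻¹ (frequency is cycles per second).
So Hz⁻² = s².
Combining: cd·Hz⁻² = cd · s² = s²·cd.
The exponent of s is 2.

2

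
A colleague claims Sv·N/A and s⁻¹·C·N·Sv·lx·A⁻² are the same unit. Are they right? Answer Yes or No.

Left side:
  Sv = m²·s⁻².
  N = kg·m·s⁻².
  Combining: Sv·N·A⁻¹ = (m²·s⁻²) · (kg·m·s⁻²) · A⁻¹ = kg·m³·s⁻⁴·A⁻¹.
Right side:
  C = s·A.
  N = kg·m·s⁻².
  Sv = m²·s⁻².
  lx = m⁻²·cd.
  Combining: s⁻¹·C·N·Sv·lx·A⁻² = s⁻¹ · (s·A) · (kg·m·s⁻²) · (m²·s⁻²) · (m⁻²·cd) · A⁻² = kg·m·s⁻⁴·A⁻¹·cd.
Left is kg·m³·s⁻⁴·A⁻¹; right is kg·m·s⁻⁴·A⁻¹·cd — different.

No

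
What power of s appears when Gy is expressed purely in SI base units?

-2

Gy = J/kg (absorbed dose = energy per mass),
    = m²·s⁻².
The exponent of s is -2.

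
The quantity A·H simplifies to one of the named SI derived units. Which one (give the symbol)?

Wb

H = kg·m²·s⁻²·A⁻².
Combining: A·H = A · (kg·m²·s⁻²·A⁻²) = kg·m²·s⁻²·A⁻¹.
kg·m²·s⁻²·A⁻¹ is the base-SI form of the weber.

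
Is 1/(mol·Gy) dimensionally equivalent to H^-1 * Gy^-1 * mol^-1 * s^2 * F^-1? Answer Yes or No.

Yes

Left side:
  Gy = J/kg (absorbed dose = energy per mass),
      = m²·s⁻².
  So Gy⁻¹ = m⁻²·s².
  Combining: mol⁻¹·Gy⁻¹ = mol⁻¹ · (m⁻²·s²) = m⁻²·s²·mol⁻¹.
Right side:
  H = kg·m²·s⁻²·A⁻².
  So H⁻¹ = kg⁻¹·m⁻²·s²·A².
  Gy = m²·s⁻².
  So Gy⁻¹ = m⁻²·s².
  F = kg⁻¹·m⁻²·s⁴·A².
  So F⁻¹ = kg·m²·s⁻⁴·A⁻².
  Combining: H⁻¹·Gy⁻¹·mol⁻¹·s²·F⁻¹ = (kg⁻¹·m⁻²·s²·A²) · (m⁻²·s²) · mol⁻¹ · s² · (kg·m²·s⁻⁴·A⁻²) = m⁻²·s²·mol⁻¹.
Both reduce to m⁻²·s²·mol⁻¹.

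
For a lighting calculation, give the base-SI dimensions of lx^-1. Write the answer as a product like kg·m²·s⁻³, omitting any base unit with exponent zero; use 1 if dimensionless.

lx = lm/m² (illuminance = luminous flux per area),
    = m⁻²·cd.
So lx⁻¹ = m²·cd⁻¹.

m²·cd⁻¹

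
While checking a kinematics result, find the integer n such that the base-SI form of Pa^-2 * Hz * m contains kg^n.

-2

Pa = N/m² (pressure = force per area),
    = kg·m⁻¹·s⁻².
So Pa⁻² = kg⁻²·m²·s⁴.
Hz = 1/s = s⁻¹ (frequency is cycles per second).
Combining: Pa⁻²·Hz·m = (kg⁻²·m²·s⁴) · s⁻¹ · m = kg⁻²·m³·s³.
The exponent of kg is -2.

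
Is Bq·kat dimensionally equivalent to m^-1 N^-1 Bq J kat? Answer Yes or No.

Yes

Left side:
  Bq = s⁻¹.
  kat = s⁻¹·mol.
  Combining: Bq·kat = s⁻¹ · (s⁻¹·mol) = s⁻²·mol.
Right side:
  N = kg·m/s² = kg·m·s⁻² (force = mass × acceleration).
  So N⁻¹ = kg⁻¹·m⁻¹·s².
  Bq = 1/s = s⁻¹ (activity is decays per second).
  J = N·m (work = force × distance),
      = kg·m²·s⁻².
  kat = mol/s = s⁻¹·mol (catalytic activity).
  Combining: m⁻¹·N⁻¹·Bq·J·kat = m⁻¹ · (kg⁻¹·m⁻¹·s²) · s⁻¹ · (kg·m²·s⁻²) · (s⁻¹·mol) = s⁻²·mol.
Both reduce to s⁻²·mol.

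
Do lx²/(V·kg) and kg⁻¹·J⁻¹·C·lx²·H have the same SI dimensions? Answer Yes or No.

No

Left side:
  V = kg·m²·s⁻³·A⁻¹.
  So V⁻¹ = kg⁻¹·m⁻²·s³·A.
  lx = m⁻²·cd.
  So lx² = m⁻⁴·cd².
  Combining: V⁻¹·lx²·kg⁻¹ = (kg⁻¹·m⁻²·s³·A) · (m⁻⁴·cd²) · kg⁻¹ = kg⁻²·m⁻⁶·s³·A·cd².
Right side:
  J = kg·m²·s⁻².
  So J⁻¹ = kg⁻¹·m⁻²·s².
  C = s·A.
  lx = m⁻²·cd.
  So lx² = m⁻⁴·cd².
  H = kg·m²·s⁻²·A⁻².
  Combining: kg⁻¹·J⁻¹·C·lx²·H = kg⁻¹ · (kg⁻¹·m⁻²·s²) · (s·A) · (m⁻⁴·cd²) · (kg·m²·s⁻²·A⁻²) = kg⁻¹·m⁻⁴·s·A⁻¹·cd².
Left is kg⁻²·m⁻⁶·s³·A·cd²; right is kg⁻¹·m⁻⁴·s·A⁻¹·cd² — different.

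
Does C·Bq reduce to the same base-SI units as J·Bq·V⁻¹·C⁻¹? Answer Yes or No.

Left side:
  C = A·s = s·A (charge = current × time).
  Bq = 1/s = s⁻¹ (activity is decays per second).
  Combining: C·Bq = (s·A) · s⁻¹ = A.
Right side:
  J = kg·m²·s⁻².
  Bq = s⁻¹.
  V = kg·m²·s⁻³·A⁻¹.
  So V⁻¹ = kg⁻¹·m⁻²·s³·A.
  C = s·A.
  So C⁻¹ = s⁻¹·A⁻¹.
  Combining: J·Bq·V⁻¹·C⁻¹ = (kg·m²·s⁻²) · s⁻¹ · (kg⁻¹·m⁻²·s³·A) · (s⁻¹·A⁻¹) = s⁻¹.
Left is A; right is s⁻¹ — different.

No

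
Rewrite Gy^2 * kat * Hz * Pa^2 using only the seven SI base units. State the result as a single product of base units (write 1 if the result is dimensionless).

Gy = J/kg (absorbed dose = energy per mass),
    = m²·s⁻².
So Gy² = m⁴·s⁻⁴.
kat = mol/s = s⁻¹·mol (catalytic activity).
Hz = 1/s = s⁻¹ (frequency is cycles per second).
Pa = N/m² (pressure = force per area),
    = kg·m⁻¹·s⁻².
So Pa² = kg²·m⁻²·s⁻⁴.
Combining: Gy²·kat·Hz·Pa² = (m⁴·s⁻⁴) · (s⁻¹·mol) · s⁻¹ · (kg²·m⁻²·s⁻⁴) = kg²·m²·s⁻¹⁰·mol.

kg²·m²·s⁻¹⁰·mol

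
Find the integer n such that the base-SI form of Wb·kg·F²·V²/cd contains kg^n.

Wb = V·s (flux: a volt is a weber per second),
    = kg·m²·s⁻²·A⁻¹.
F = C/V (capacitance = charge per voltage),
    = A·s/(kg·m²·s⁻³·A⁻¹) (substituting C and V),
    = kg⁻¹·m⁻²·s⁴·A².
So F² = kg⁻²·m⁻⁴·s⁸·A⁴.
V = W/A (potential = power per current),
    = kg·m²·s⁻³·A⁻¹.
So V² = kg²·m⁴·s⁻⁶·A⁻².
Combining: Wb·kg·cd⁻¹·F²·V² = (kg·m²·s⁻²·A⁻¹) · kg · cd⁻¹ · (kg⁻²·m⁻⁴·s⁸·A⁴) · (kg²·m⁴·s⁻⁶·A⁻²) = kg²·m²·A·cd⁻¹.
The exponent of kg is 2.

2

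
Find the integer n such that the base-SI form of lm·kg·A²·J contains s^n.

-2

lm = cd·sr = cd (luminous flux; sr is dimensionless).
J = N·m (work = force × distance),
    = kg·m²·s⁻².
Combining: lm·kg·A²·J = cd · kg · A² · (kg·m²·s⁻²) = kg²·m²·s⁻²·A²·cd.
The exponent of s is -2.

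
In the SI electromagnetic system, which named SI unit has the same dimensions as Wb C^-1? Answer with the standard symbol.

Ω

Wb = V·s (flux: a volt is a weber per second),
    = kg·m²·s⁻²·A⁻¹.
C = A·s = s·A (charge = current × time).
So C⁻¹ = s⁻¹·A⁻¹.
Combining: Wb·C⁻¹ = (kg·m²·s⁻²·A⁻¹) · (s⁻¹·A⁻¹) = kg·m²·s⁻³·A⁻².
kg·m²·s⁻³·A⁻² is the base-SI form of the ohm.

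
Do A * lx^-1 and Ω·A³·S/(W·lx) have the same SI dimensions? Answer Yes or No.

Left side:
  lx = m⁻²·cd.
  So lx⁻¹ = m²·cd⁻¹.
  Combining: A·lx⁻¹ = A · (m²·cd⁻¹) = m²·A·cd⁻¹.
Right side:
  W = kg·m²·s⁻³.
  So W⁻¹ = kg⁻¹·m⁻²·s³.
  Ω = kg·m²·s⁻³·A⁻².
  lx = m⁻²·cd.
  So lx⁻¹ = m²·cd⁻¹.
  S = kg⁻¹·m⁻²·s³·A².
  Combining: W⁻¹·Ω·A³·lx⁻¹·S = (kg⁻¹·m⁻²·s³) · (kg·m²·s⁻³·A⁻²) · A³ · (m²·cd⁻¹) · (kg⁻¹·m⁻²·s³·A²) = kg⁻¹·s³·A³·cd⁻¹.
Left is m²·A·cd⁻¹; right is kg⁻¹·s³·A³·cd⁻¹ — different.

No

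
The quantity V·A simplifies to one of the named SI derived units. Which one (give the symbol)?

V = W/A (potential = power per current),
    = kg·m²·s⁻³·A⁻¹.
Combining: V·A = (kg·m²·s⁻³·A⁻¹) · A = kg·m²·s⁻³.
kg·m²·s⁻³ is the base-SI form of the watt.

W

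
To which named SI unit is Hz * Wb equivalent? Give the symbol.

V

Hz = 1/s = s⁻¹ (frequency is cycles per second).
Wb = V·s (flux: a volt is a weber per second),
    = kg·m²·s⁻²·A⁻¹.
Combining: Hz·Wb = s⁻¹ · (kg·m²·s⁻²·A⁻¹) = kg·m²·s⁻³·A⁻¹.
kg·m²·s⁻³·A⁻¹ is the base-SI form of the volt.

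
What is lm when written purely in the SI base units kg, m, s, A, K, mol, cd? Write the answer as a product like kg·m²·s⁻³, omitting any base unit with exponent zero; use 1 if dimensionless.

cd

lm = cd·sr = cd (luminous flux; sr is dimensionless).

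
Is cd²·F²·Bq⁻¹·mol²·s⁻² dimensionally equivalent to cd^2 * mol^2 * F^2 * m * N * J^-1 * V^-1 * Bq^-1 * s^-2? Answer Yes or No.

Left side:
  F = C/V (capacitance = charge per voltage),
      = A·s/(kg·m²·s⁻³·A⁻¹) (substituting C and V),
      = kg⁻¹·m⁻²·s⁴·A².
  So F² = kg⁻²·m⁻⁴·s⁸·A⁴.
  Bq = 1/s = s⁻¹ (activity is decays per second).
  So Bq⁻¹ = s.
  Combining: cd²·F²·Bq⁻¹·mol²·s⁻² = cd² · (kg⁻²·m⁻⁴·s⁸·A⁴) · s · mol² · s⁻² = kg⁻²·m⁻⁴·s⁷·A⁴·mol²·cd².
Right side:
  F = kg⁻¹·m⁻²·s⁴·A².
  So F² = kg⁻²·m⁻⁴·s⁸·A⁴.
  N = kg·m·s⁻².
  J = kg·m²·s⁻².
  So J⁻¹ = kg⁻¹·m⁻²·s².
  V = kg·m²·s⁻³·A⁻¹.
  So V⁻¹ = kg⁻¹·m⁻²·s³·A.
  Bq = s⁻¹.
  So Bq⁻¹ = s.
  Combining: cd²·mol²·F²·m·N·J⁻¹·V⁻¹·Bq⁻¹·s⁻² = cd² · mol² · (kg⁻²·m⁻⁴·s⁸·A⁴) · m · (kg·m·s⁻²) · (kg⁻¹·m⁻²·s²) · (kg⁻¹·m⁻²·s³·A) · s · s⁻² = kg⁻³·m⁻⁶·s¹⁰·A⁵·mol²·cd².
Left is kg⁻²·m⁻⁴·s⁷·A⁴·mol²·cd²; right is kg⁻³·m⁻⁶·s¹⁰·A⁵·mol²·cd² — different.

No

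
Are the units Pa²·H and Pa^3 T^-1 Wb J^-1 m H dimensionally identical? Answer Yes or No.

Yes

Left side:
  Pa = N/m² (pressure = force per area),
      = kg·m⁻¹·s⁻².
  So Pa² = kg²·m⁻²·s⁻⁴.
  H = Wb/A (inductance = flux per current),
      = kg·m²·s⁻²·A⁻².
  Combining: Pa²·H = (kg²·m⁻²·s⁻⁴) · (kg·m²·s⁻²·A⁻²) = kg³·s⁻⁶·A⁻².
Right side:
  Pa = kg·m⁻¹·s⁻².
  So Pa³ = kg³·m⁻³·s⁻⁶.
  T = kg·s⁻²·A⁻¹.
  So T⁻¹ = kg⁻¹·s²·A.
  Wb = kg·m²·s⁻²·A⁻¹.
  J = kg·m²·s⁻².
  So J⁻¹ = kg⁻¹·m⁻²·s².
  H = kg·m²·s⁻²·A⁻².
  Combining: Pa³·T⁻¹·Wb·J⁻¹·m·H = (kg³·m⁻³·s⁻⁶) · (kg⁻¹·s²·A) · (kg·m²·s⁻²·A⁻¹) · (kg⁻¹·m⁻²·s²) · m · (kg·m²·s⁻²·A⁻²) = kg³·s⁻⁶·A⁻².
Both reduce to kg³·s⁻⁶·A⁻².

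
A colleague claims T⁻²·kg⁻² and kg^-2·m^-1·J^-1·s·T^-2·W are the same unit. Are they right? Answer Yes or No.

Left side:
  T = Wb/m² (flux density = flux per area),
      = kg·s⁻²·A⁻¹.
  So T⁻² = kg⁻²·s⁴·A².
  Combining: T⁻²·kg⁻² = (kg⁻²·s⁴·A²) · kg⁻² = kg⁻⁴·s⁴·A².
Right side:
  J = kg·m²·s⁻².
  So J⁻¹ = kg⁻¹·m⁻²·s².
  T = kg·s⁻²·A⁻¹.
  So T⁻² = kg⁻²·s⁴·A².
  W = kg·m²·s⁻³.
  Combining: kg⁻²·m⁻¹·J⁻¹·s·T⁻²·W = kg⁻² · m⁻¹ · (kg⁻¹·m⁻²·s²) · s · (kg⁻²·s⁴·A²) · (kg·m²·s⁻³) = kg⁻⁴·m⁻¹·s⁴·A².
Left is kg⁻⁴·s⁴·A²; right is kg⁻⁴·m⁻¹·s⁴·A² — different.

No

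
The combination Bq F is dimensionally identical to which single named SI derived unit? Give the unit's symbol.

S

Bq = s⁻¹.
F = kg⁻¹·m⁻²·s⁴·A².
Combining: Bq·F = s⁻¹ · (kg⁻¹·m⁻²·s⁴·A²) = kg⁻¹·m⁻²·s³·A².
kg⁻¹·m⁻²·s³·A² is the base-SI form of the siemens.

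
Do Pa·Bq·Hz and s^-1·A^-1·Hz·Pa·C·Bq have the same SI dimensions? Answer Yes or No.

Left side:
  Pa = N/m² (pressure = force per area),
      = kg·m⁻¹·s⁻².
  Bq = 1/s = s⁻¹ (activity is decays per second).
  Hz = 1/s = s⁻¹ (frequency is cycles per second).
  Combining: Pa·Bq·Hz = (kg·m⁻¹·s⁻²) · s⁻¹ · s⁻¹ = kg·m⁻¹·s⁻⁴.
Right side:
  Hz = s⁻¹.
  Pa = kg·m⁻¹·s⁻².
  C = s·A.
  Bq = s⁻¹.
  Combining: s⁻¹·A⁻¹·Hz·Pa·C·Bq = s⁻¹ · A⁻¹ · s⁻¹ · (kg·m⁻¹·s⁻²) · (s·A) · s⁻¹ = kg·m⁻¹·s⁻⁴.
Both reduce to kg·m⁻¹·s⁻⁴.

Yes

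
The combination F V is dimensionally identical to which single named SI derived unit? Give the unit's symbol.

C

F = kg⁻¹·m⁻²·s⁴·A².
V = kg·m²·s⁻³·A⁻¹.
Combining: F·V = (kg⁻¹·m⁻²·s⁴·A²) · (kg·m²·s⁻³·A⁻¹) = s·A.
s·A is the base-SI form of the coulomb.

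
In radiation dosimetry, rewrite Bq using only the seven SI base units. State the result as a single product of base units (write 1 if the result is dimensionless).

s⁻¹

Bq = 1/s = s⁻¹ (activity is decays per second).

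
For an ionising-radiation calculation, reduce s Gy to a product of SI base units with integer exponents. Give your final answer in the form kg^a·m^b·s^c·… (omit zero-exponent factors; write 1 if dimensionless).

m²·s⁻¹

Gy = J/kg (absorbed dose = energy per mass),
    = m²·s⁻².
Combining: s·Gy = s · (m²·s⁻²) = m²·s⁻¹.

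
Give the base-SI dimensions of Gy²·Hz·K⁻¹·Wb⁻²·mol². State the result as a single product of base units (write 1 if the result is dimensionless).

Gy = J/kg (absorbed dose = energy per mass),
    = m²·s⁻².
So Gy² = m⁴·s⁻⁴.
Hz = 1/s = s⁻¹ (frequency is cycles per second).
Wb = V·s (flux: a volt is a weber per second),
    = kg·m²·s⁻²·A⁻¹.
So Wb⁻² = kg⁻²·m⁻⁴·s⁴·A².
Combining: Gy²·Hz·K⁻¹·Wb⁻²·mol² = (m⁴·s⁻⁴) · s⁻¹ · K⁻¹ · (kg⁻²·m⁻⁴·s⁴·A²) · mol² = kg⁻²·s⁻¹·A²·K⁻¹·mol².

kg⁻²·s⁻¹·A²·K⁻¹·mol²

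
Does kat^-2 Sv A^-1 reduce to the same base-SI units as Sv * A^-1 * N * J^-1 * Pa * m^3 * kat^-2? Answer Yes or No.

Left side:
  kat = mol/s = s⁻¹·mol (catalytic activity).
  So kat⁻² = s²·mol⁻².
  Sv = J/kg (equivalent dose = energy per mass),
      = m²·s⁻².
  Combining: kat⁻²·Sv·A⁻¹ = (s²·mol⁻²) · (m²·s⁻²) · A⁻¹ = m²·A⁻¹·mol⁻².
Right side:
  Sv = J/kg (equivalent dose = energy per mass),
      = m²·s⁻².
  N = kg·m/s² = kg·m·s⁻² (force = mass × acceleration).
  J = N·m (work = force × distance),
      = kg·m²·s⁻².
  So J⁻¹ = kg⁻¹·m⁻²·s².
  Pa = N/m² (pressure = force per area),
      = kg·m⁻¹·s⁻².
  kat = mol/s = s⁻¹·mol (catalytic activity).
  So kat⁻² = s²·mol⁻².
  Combining: Sv·A⁻¹·N·J⁻¹·Pa·m³·kat⁻² = (m²·s⁻²) · A⁻¹ · (kg·m·s⁻²) · (kg⁻¹·m⁻²·s²) · (kg·m⁻¹·s⁻²) · m³ · (s²·mol⁻²) = kg·m³·s⁻²·A⁻¹·mol⁻².
Left is m²·A⁻¹·mol⁻²; right is kg·m³·s⁻²·A⁻¹·mol⁻² — different.

No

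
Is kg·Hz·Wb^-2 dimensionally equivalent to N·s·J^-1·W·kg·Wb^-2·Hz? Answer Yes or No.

No

Left side:
  Hz = 1/s = s⁻¹ (frequency is cycles per second).
  Wb = V·s (flux: a volt is a weber per second),
      = kg·m²·s⁻²·A⁻¹.
  So Wb⁻² = kg⁻²·m⁻⁴·s⁴·A².
  Combining: kg·Hz·Wb⁻² = kg · s⁻¹ · (kg⁻²·m⁻⁴·s⁴·A²) = kg⁻¹·m⁻⁴·s³·A².
Right side:
  N = kg·m/s² = kg·m·s⁻² (force = mass × acceleration).
  J = N·m (work = force × distance),
      = kg·m²·s⁻².
  So J⁻¹ = kg⁻¹·m⁻²·s².
  W = J/s (power = energy per time),
      = kg·m²·s⁻³.
  Wb = V·s (flux: a volt is a weber per second),
      = kg·m²·s⁻²·A⁻¹.
  So Wb⁻² = kg⁻²·m⁻⁴·s⁴·A².
  Hz = 1/s = s⁻¹ (frequency is cycles per second).
  Combining: N·s·J⁻¹·W·kg·Wb⁻²·Hz = (kg·m·s⁻²) · s · (kg⁻¹·m⁻²·s²) · (kg·m²·s⁻³) · kg · (kg⁻²·m⁻⁴·s⁴·A²) · s⁻¹ = m⁻³·s·A².
Left is kg⁻¹·m⁻⁴·s³·A²; right is m⁻³·s·A² — different.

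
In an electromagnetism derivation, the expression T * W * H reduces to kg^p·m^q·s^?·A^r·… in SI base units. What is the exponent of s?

T = Wb/m² (flux density = flux per area),
    = kg·s⁻²·A⁻¹.
W = J/s (power = energy per time),
    = kg·m²·s⁻³.
H = Wb/A (inductance = flux per current),
    = kg·m²·s⁻²·A⁻².
Combining: T·W·H = (kg·s⁻²·A⁻¹) · (kg·m²·s⁻³) · (kg·m²·s⁻²·A⁻²) = kg³·m⁴·s⁻⁷·A⁻³.
The exponent of s is -7.

-7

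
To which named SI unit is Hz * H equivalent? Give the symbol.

Hz = 1/s = s⁻¹ (frequency is cycles per second).
H = Wb/A (inductance = flux per current),
    = kg·m²·s⁻²·A⁻².
Combining: Hz·H = s⁻¹ · (kg·m²·s⁻²·A⁻²) = kg·m²·s⁻³·A⁻².
kg·m²·s⁻³·A⁻² is the base-SI form of the ohm.

Ω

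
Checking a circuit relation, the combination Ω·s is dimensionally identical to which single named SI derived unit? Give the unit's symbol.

Ω = kg·m²·s⁻³·A⁻².
Combining: Ω·s = (kg·m²·s⁻³·A⁻²) · s = kg·m²·s⁻²·A⁻².
kg·m²·s⁻²·A⁻² is the base-SI form of the henry.

H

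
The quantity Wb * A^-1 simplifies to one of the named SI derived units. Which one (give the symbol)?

Wb = V·s (flux: a volt is a weber per second),
    = kg·m²·s⁻²·A⁻¹.
Combining: Wb·A⁻¹ = (kg·m²·s⁻²·A⁻¹) · A⁻¹ = kg·m²·s⁻²·A⁻².
kg·m²·s⁻²·A⁻² is the base-SI form of the henry.

H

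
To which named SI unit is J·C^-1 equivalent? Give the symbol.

J = N·m (work = force × distance),
    = kg·m²·s⁻².
C = A·s = s·A (charge = current × time).
So C⁻¹ = s⁻¹·A⁻¹.
Combining: J·C⁻¹ = (kg·m²·s⁻²) · (s⁻¹·A⁻¹) = kg·m²·s⁻³·A⁻¹.
kg·m²·s⁻³·A⁻¹ is the base-SI form of the volt.

V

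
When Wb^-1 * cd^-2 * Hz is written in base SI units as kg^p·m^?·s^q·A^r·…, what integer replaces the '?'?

Wb = V·s (flux: a volt is a weber per second),
    = kg·m²·s⁻²·A⁻¹.
So Wb⁻¹ = kg⁻¹·m⁻²·s²·A.
Hz = 1/s = s⁻¹ (frequency is cycles per second).
Combining: Wb⁻¹·cd⁻²·Hz = (kg⁻¹·m⁻²·s²·A) · cd⁻² · s⁻¹ = kg⁻¹·m⁻²·s·A·cd⁻².
The exponent of m is -2.

-2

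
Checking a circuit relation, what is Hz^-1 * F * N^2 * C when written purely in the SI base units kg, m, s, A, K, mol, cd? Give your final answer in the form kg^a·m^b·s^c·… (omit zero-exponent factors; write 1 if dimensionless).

kg·s²·A³

Hz = 1/s = s⁻¹ (frequency is cycles per second).
So Hz⁻¹ = s.
F = C/V (capacitance = charge per voltage),
    = A·s/(kg·m²·s⁻³·A⁻¹) (substituting C and V),
    = kg⁻¹·m⁻²·s⁴·A².
N = kg·m/s² = kg·m·s⁻² (force = mass × acceleration).
So N² = kg²·m²·s⁻⁴.
C = A·s = s·A (charge = current × time).
Combining: Hz⁻¹·F·N²·C = s · (kg⁻¹·m⁻²·s⁴·A²) · (kg²·m²·s⁻⁴) · (s·A) = kg·s²·A³.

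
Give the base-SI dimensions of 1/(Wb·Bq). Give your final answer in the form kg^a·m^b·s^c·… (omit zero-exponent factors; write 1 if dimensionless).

Wb = V·s (flux: a volt is a weber per second),
    = kg·m²·s⁻²·A⁻¹.
So Wb⁻¹ = kg⁻¹·m⁻²·s²·A.
Bq = 1/s = s⁻¹ (activity is decays per second).
So Bq⁻¹ = s.
Combining: Wb⁻¹·Bq⁻¹ = (kg⁻¹·m⁻²·s²·A) · s = kg⁻¹·m⁻²·s³·A.

kg⁻¹·m⁻²·s³·A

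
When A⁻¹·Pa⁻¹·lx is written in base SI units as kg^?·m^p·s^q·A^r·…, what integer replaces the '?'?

-1

Pa = kg·m⁻¹·s⁻².
So Pa⁻¹ = kg⁻¹·m·s².
lx = m⁻²·cd.
Combining: A⁻¹·Pa⁻¹·lx = A⁻¹ · (kg⁻¹·m·s²) · (m⁻²·cd) = kg⁻¹·m⁻¹·s²·A⁻¹·cd.
The exponent of kg is -1.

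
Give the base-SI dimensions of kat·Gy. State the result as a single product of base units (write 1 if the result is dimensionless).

kat = s⁻¹·mol.
Gy = m²·s⁻².
Combining: kat·Gy = (s⁻¹·mol) · (m²·s⁻²) = m²·s⁻³·mol.

m²·s⁻³·mol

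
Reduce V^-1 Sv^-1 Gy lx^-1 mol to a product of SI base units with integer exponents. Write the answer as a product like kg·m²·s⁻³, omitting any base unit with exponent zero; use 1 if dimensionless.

kg⁻¹·s³·A·mol·cd⁻¹

V = W/A (potential = power per current),
    = kg·m²·s⁻³·A⁻¹.
So V⁻¹ = kg⁻¹·m⁻²·s³·A.
Sv = J/kg (equivalent dose = energy per mass),
    = m²·s⁻².
So Sv⁻¹ = m⁻²·s².
Gy = J/kg (absorbed dose = energy per mass),
    = m²·s⁻².
lx = lm/m² (illuminance = luminous flux per area),
    = m⁻²·cd.
So lx⁻¹ = m²·cd⁻¹.
Combining: V⁻¹·Sv⁻¹·Gy·lx⁻¹·mol = (kg⁻¹·m⁻²·s³·A) · (m⁻²·s²) · (m²·s⁻²) · (m²·cd⁻¹) · mol = kg⁻¹·s³·A·mol·cd⁻¹.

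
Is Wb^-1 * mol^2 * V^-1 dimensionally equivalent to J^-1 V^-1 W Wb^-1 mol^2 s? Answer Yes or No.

Left side:
  Wb = V·s (flux: a volt is a weber per second),
      = kg·m²·s⁻²·A⁻¹.
  So Wb⁻¹ = kg⁻¹·m⁻²·s²·A.
  V = W/A (potential = power per current),
      = kg·m²·s⁻³·A⁻¹.
  So V⁻¹ = kg⁻¹·m⁻²·s³·A.
  Combining: Wb⁻¹·mol²·V⁻¹ = (kg⁻¹·m⁻²·s²·A) · mol² · (kg⁻¹·m⁻²·s³·A) = kg⁻²·m⁻⁴·s⁵·A²·mol².
Right side:
  J = N·m (work = force × distance),
      = kg·m²·s⁻².
  So J⁻¹ = kg⁻¹·m⁻²·s².
  V = W/A (potential = power per current),
      = kg·m²·s⁻³·A⁻¹.
  So V⁻¹ = kg⁻¹·m⁻²·s³·A.
  W = J/s (power = energy per time),
      = kg·m²·s⁻³.
  Wb = V·s (flux: a volt is a weber per second),
      = kg·m²·s⁻²·A⁻¹.
  So Wb⁻¹ = kg⁻¹·m⁻²·s²·A.
  Combining: J⁻¹·V⁻¹·W·Wb⁻¹·mol²·s = (kg⁻¹·m⁻²·s²) · (kg⁻¹·m⁻²·s³·A) · (kg·m²·s⁻³) · (kg⁻¹·m⁻²·s²·A) · mol² · s = kg⁻²·m⁻⁴·s⁵·A²·mol².
Both reduce to kg⁻²·m⁻⁴·s⁵·A²·mol².

Yes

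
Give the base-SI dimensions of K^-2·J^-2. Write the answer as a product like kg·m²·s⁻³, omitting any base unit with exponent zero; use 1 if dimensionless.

J = N·m (work = force × distance),
    = kg·m²·s⁻².
So J⁻² = kg⁻²·m⁻⁴·s⁴.
Combining: K⁻²·J⁻² = K⁻² · (kg⁻²·m⁻⁴·s⁴) = kg⁻²·m⁻⁴·s⁴·K⁻².

kg⁻²·m⁻⁴·s⁴·K⁻²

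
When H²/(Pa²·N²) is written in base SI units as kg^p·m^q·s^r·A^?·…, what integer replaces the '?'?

-4

Pa = kg·m⁻¹·s⁻².
So Pa⁻² = kg⁻²·m²·s⁴.
N = kg·m·s⁻².
So N⁻² = kg⁻²·m⁻²·s⁴.
H = kg·m²·s⁻²·A⁻².
So H² = kg²·m⁴·s⁻⁴·A⁻⁴.
Combining: Pa⁻²·N⁻²·H² = (kg⁻²·m²·s⁴) · (kg⁻²·m⁻²·s⁴) · (kg²·m⁴·s⁻⁴·A⁻⁴) = kg⁻²·m⁴·s⁴·A⁻⁴.
The exponent of A is -4.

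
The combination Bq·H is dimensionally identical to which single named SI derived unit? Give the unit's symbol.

Bq = 1/s = s⁻¹ (activity is decays per second).
H = Wb/A (inductance = flux per current),
    = kg·m²·s⁻²·A⁻².
Combining: Bq·H = s⁻¹ · (kg·m²·s⁻²·A⁻²) = kg·m²·s⁻³·A⁻².
kg·m²·s⁻³·A⁻² is the base-SI form of the ohm.

Ω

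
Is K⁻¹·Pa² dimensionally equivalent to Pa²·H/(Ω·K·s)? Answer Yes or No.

Left side:
  Pa = N/m² (pressure = force per area),
      = kg·m⁻¹·s⁻².
  So Pa² = kg²·m⁻²·s⁻⁴.
  Combining: K⁻¹·Pa² = K⁻¹ · (kg²·m⁻²·s⁻⁴) = kg²·m⁻²·s⁻⁴·K⁻¹.
Right side:
  Pa = kg·m⁻¹·s⁻².
  So Pa² = kg²·m⁻²·s⁻⁴.
  Ω = kg·m²·s⁻³·A⁻².
  So Ω⁻¹ = kg⁻¹·m⁻²·s³·A².
  H = kg·m²·s⁻²·A⁻².
  Combining: Pa²·Ω⁻¹·K⁻¹·s⁻¹·H = (kg²·m⁻²·s⁻⁴) · (kg⁻¹·m⁻²·s³·A²) · K⁻¹ · s⁻¹ · (kg·m²·s⁻²·A⁻²) = kg²·m⁻²·s⁻⁴·K⁻¹.
Both reduce to kg²·m⁻²·s⁻⁴·K⁻¹.

Yes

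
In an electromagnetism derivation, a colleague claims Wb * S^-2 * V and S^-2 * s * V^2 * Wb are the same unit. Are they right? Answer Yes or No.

No

Left side:
  Wb = V·s (flux: a volt is a weber per second),
      = kg·m²·s⁻²·A⁻¹.
  S = 1/Ω (conductance is reciprocal resistance),
      = kg⁻¹·m⁻²·s³·A².
  So S⁻² = kg²·m⁴·s⁻⁶·A⁻⁴.
  V = W/A (potential = power per current),
      = kg·m²·s⁻³·A⁻¹.
  Combining: Wb·S⁻²·V = (kg·m²·s⁻²·A⁻¹) · (kg²·m⁴·s⁻⁶·A⁻⁴) · (kg·m²·s⁻³·A⁻¹) = kg⁴·m⁸·s⁻¹¹·A⁻⁶.
Right side:
  S = kg⁻¹·m⁻²·s³·A².
  So S⁻² = kg²·m⁴·s⁻⁶·A⁻⁴.
  V = kg·m²·s⁻³·A⁻¹.
  So V² = kg²·m⁴·s⁻⁶·A⁻².
  Wb = kg·m²·s⁻²·A⁻¹.
  Combining: S⁻²·s·V²·Wb = (kg²·m⁴·s⁻⁶·A⁻⁴) · s · (kg²·m⁴·s⁻⁶·A⁻²) · (kg·m²·s⁻²·A⁻¹) = kg⁵·m¹⁰·s⁻¹³·A⁻⁷.
Left is kg⁴·m⁸·s⁻¹¹·A⁻⁶; right is kg⁵·m¹⁰·s⁻¹³·A⁻⁷ — different.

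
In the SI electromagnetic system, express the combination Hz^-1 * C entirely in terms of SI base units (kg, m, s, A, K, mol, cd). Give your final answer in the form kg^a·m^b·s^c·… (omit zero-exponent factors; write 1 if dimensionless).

s²·A

Hz = s⁻¹.
So Hz⁻¹ = s.
C = s·A.
Combining: Hz⁻¹·C = s · (s·A) = s²·A.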